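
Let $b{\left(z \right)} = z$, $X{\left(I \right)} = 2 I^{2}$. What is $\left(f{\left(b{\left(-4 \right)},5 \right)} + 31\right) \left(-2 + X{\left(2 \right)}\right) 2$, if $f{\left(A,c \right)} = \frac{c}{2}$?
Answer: $402$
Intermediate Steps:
$f{\left(A,c \right)} = \frac{c}{2}$ ($f{\left(A,c \right)} = c \frac{1}{2} = \frac{c}{2}$)
$\left(f{\left(b{\left(-4 \right)},5 \right)} + 31\right) \left(-2 + X{\left(2 \right)}\right) 2 = \left(\frac{1}{2} \cdot 5 + 31\right) \left(-2 + 2 \cdot 2^{2}\right) 2 = \left(\frac{5}{2} + 31\right) \left(-2 + 2 \cdot 4\right) 2 = \frac{67 \left(-2 + 8\right)}{2} \cdot 2 = \frac{67}{2} \cdot 6 \cdot 2 = 201 \cdot 2 = 402$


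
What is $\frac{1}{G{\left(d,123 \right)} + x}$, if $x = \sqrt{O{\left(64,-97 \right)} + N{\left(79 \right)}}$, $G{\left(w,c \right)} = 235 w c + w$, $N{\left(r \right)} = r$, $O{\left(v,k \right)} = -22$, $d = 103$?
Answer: $\frac{2977318}{8864422473067} - \frac{\sqrt{57}}{8864422473067} \approx 3.3587 \cdot 10^{-7}$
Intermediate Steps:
$G{\left(w,c \right)} = w + 235 c w$ ($G{\left(w,c \right)} = 235 c w + w = w + 235 c w$)
$x = \sqrt{57}$ ($x = \sqrt{-22 + 79} = \sqrt{57} \approx 7.5498$)
$\frac{1}{G{\left(d,123 \right)} + x} = \frac{1}{103 \left(1 + 235 \cdot 123\right) + \sqrt{57}} = \frac{1}{103 \left(1 + 28905\right) + \sqrt{57}} = \frac{1}{103 \cdot 28906 + \sqrt{57}} = \frac{1}{2977318 + \sqrt{57}}$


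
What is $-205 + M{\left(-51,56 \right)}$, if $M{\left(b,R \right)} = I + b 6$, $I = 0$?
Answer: $-511$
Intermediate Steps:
$M{\left(b,R \right)} = 6 b$ ($M{\left(b,R \right)} = 0 + b 6 = 0 + 6 b = 6 b$)
$-205 + M{\left(-51,56 \right)} = -205 + 6 \left(-51\right) = -205 - 306 = -511$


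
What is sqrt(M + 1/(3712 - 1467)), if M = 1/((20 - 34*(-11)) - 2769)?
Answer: sqrt(1109030)/213275 ≈ 0.0049378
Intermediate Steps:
M = -1/2375 (M = 1/((20 + 374) - 2769) = 1/(394 - 2769) = 1/(-2375) = -1/2375 ≈ -0.00042105)
sqrt(M + 1/(3712 - 1467)) = sqrt(-1/2375 + 1/(3712 - 1467)) = sqrt(-1/2375 + 1/2245) = sqrt(26/1066375) = sqrt(1109030)/213275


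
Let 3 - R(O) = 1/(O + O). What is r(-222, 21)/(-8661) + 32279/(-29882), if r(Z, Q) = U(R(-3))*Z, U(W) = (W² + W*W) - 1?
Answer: -459472795/776424006 ≈ -0.59178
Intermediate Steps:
R(O) = 3 - 1/(2*O) (R(O) = 3 - 1/(O + O) = 3 - 1/(2*O))
U(W) = -1 + 2*W² (U(W) = (W² + W²) - 1 = 2*W² - 1 = -1 + 2*W²)
r(Z, Q) = 343*Z/18 (r(Z, Q) = (-1 + 2*(3 - ½/(-3))²)*Z = (-1 + 2*(3 - ½*(-⅓))²)*Z = (-1 + 2*(3 + ⅙)²)*Z = (-1 + 2*(19/6)²)*Z = (-1 + 2*(361/36))*Z = (-1 + 361/18)*Z = 343*Z/18)
r(-222, 21)/(-8661) + 32279/(-29882) = ((343/18)*(-222))/(-8661) + 32279/(-29882) = -12691/3*(-1/8661) + 32279*(-1/29882) = 12691/25983 - 32279/29882 = -459472795/776424006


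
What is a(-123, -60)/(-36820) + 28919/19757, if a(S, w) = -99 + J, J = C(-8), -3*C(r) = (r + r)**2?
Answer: 457902623/311765460 ≈ 1.4687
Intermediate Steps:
C(r) = -4*r**2/3 (C(r) = -(r + r)**2/3 = -4*r**2/3)
J = -256/3 (J = -4/3*(-8)**2 = -4/3*64 = -256/3 ≈ -85.333)
a(S, w) = -553/3 (a(S, w) = -99 - 256/3 = -553/3)
a(-123, -60)/(-36820) + 28919/19757 = -553/3/(-36820) + 28919/19757 = -553/3*(-1/36820) + 28919*(1/19757) = 79/15780 + 28919/19757 = 457902623/311765460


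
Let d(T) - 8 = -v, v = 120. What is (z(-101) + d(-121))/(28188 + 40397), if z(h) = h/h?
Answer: -111/68585 ≈ -0.0016184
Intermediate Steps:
z(h) = 1
d(T) = -112 (d(T) = 8 - 1*120 = 8 - 120 = -112)
(z(-101) + d(-121))/(28188 + 40397) = (1 - 112)/(28188 + 40397) = -111/68585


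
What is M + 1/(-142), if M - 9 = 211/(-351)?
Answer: 418265/49842 ≈ 8.3918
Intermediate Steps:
M = 2948/351 (M = 9 + 211/(-351) = 9 + 211*(-1/351) = 9 - 211/351 = 2948/351 ≈ 8.3989)
M + 1/(-142) = 2948/351 + 1/(-142) = 2948/351 - 1/142 = 418265/49842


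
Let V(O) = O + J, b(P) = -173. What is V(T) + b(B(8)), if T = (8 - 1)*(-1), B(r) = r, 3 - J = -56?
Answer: -121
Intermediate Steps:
J = 59 (J = 3 - 1*(-56) = 3 + 56 = 59)
T = -7 (T = 7*(-1) = -7)
V(O) = 59 + O (V(O) = O + 59 = 59 + O)
V(T) + b(B(8)) = (59 - 7) - 173 = 52 - 173 = -121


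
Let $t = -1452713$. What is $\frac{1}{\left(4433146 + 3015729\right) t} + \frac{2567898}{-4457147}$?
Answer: $- \frac{27787423393037573897}{48231133329278412625} \approx -0.57613$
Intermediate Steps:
$\frac{1}{\left(4433146 + 3015729\right) t} + \frac{2567898}{-4457147} = \frac{1}{\left(4433146 + 3015729\right) \left(-1452713\right)} + \frac{2567898}{-4457147} = \frac{1}{7448875} \left(- \frac{1}{1452713}\right) + 2567898 \left(- \frac{1}{4457147}\right) = \frac{1}{7448875} \left(- \frac{1}{1452713}\right) - \frac{2567898}{4457147} = - \frac{1}{10821077547875} - \frac{2567898}{4457147} = - \frac{27787423393037573897}{48231133329278412625}$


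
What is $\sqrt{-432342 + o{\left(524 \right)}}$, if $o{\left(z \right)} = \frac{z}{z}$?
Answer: $i \sqrt{432341} \approx 657.53 i$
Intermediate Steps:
$o{\left(z \right)} = 1$
$\sqrt{-432342 + o{\left(524 \right)}} = \sqrt{-432342 + 1} = \sqrt{-432341} = i \sqrt{432341}$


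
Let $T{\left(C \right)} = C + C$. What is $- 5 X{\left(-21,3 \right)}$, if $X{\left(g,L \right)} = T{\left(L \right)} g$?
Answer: $630$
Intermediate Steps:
$T{\left(C \right)} = 2 C$
$X{\left(g,L \right)} = 2 L g$
$- 5 X{\left(-21,3 \right)} = - 5 \cdot 2 \cdot 3 \left(-21\right) = \left(-5\right) \left(-126\right) = 630$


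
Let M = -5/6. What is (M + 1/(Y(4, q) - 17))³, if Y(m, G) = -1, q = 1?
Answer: -512/729 ≈ -0.70233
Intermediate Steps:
M = -⅚ (M = -5*⅙ = -⅚ ≈ -0.83333)
(M + 1/(Y(4, q) - 17))³ = (-⅚ + 1/(-1 - 17))³ = (-⅚ + 1/(-18))³ = (-⅚ - 1/18)³ = (-8/9)³ = -512/729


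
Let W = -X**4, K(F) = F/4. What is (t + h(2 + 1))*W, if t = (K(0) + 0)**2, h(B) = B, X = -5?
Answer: -1875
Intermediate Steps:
K(F) = F/4 (K(F) = F*(1/4) = F/4)
W = -625 (W = -1*(-5)**4 = -1*625 = -625)
t = 0 (t = ((1/4)*0 + 0)**2 = (0 + 0)**2 = 0**2 = 0)
(t + h(2 + 1))*W = (0 + (2 + 1))*(-625) = (0 + 3)*(-625) = 3*(-625) = -1875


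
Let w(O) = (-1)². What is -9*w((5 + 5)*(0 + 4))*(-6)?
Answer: 54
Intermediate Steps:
w(O) = 1
-9*w((5 + 5)*(0 + 4))*(-6) = -9*1*(-6) = -9*(-6) = 54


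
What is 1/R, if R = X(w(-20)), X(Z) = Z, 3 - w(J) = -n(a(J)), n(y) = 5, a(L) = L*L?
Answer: ⅛ ≈ 0.12500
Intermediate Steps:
a(L) = L²
w(J) = 8 (w(J) = 3 - (-1)*5 = 3 - 1*(-5) = 3 + 5 = 8)
R = 8
1/R = 1/8 = ⅛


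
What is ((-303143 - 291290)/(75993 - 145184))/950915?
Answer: 84919/9399251395 ≈ 9.0347e-6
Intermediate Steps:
((-303143 - 291290)/(75993 - 145184))/950915 = -594433/(-69191)*(1/950915) = -594433*(-1/69191)*(1/950915) = (594433/69191)*(1/950915) = 84919/9399251395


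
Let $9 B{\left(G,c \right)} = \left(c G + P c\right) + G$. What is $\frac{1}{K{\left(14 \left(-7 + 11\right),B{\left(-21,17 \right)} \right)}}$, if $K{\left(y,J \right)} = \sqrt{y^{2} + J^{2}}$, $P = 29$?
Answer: $\frac{9 \sqrt{267241}}{267241} \approx 0.01741$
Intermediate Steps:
$B{\left(G,c \right)} = \frac{G}{9} + \frac{29 c}{9} + \frac{G c}{9}$ ($B{\left(G,c \right)} = \frac{\left(c G + 29 c\right) + G}{9} = \frac{\left(G c + 29 c\right) + G}{9} = \frac{\left(29 c + G c\right) + G}{9} = \frac{G + 29 c + G c}{9} = \frac{G}{9} + \frac{29 c}{9} + \frac{G c}{9}$)
$K{\left(y,J \right)} = \sqrt{J^{2} + y^{2}}$
$\frac{1}{K{\left(14 \left(-7 + 11\right),B{\left(-21,17 \right)} \right)}} = \frac{1}{\sqrt{\left(\frac{1}{9} \left(-21\right) + \frac{29}{9} \cdot 17 + \frac{1}{9} \left(-21\right) 17\right)^{2} + \left(14 \left(-7 + 11\right)\right)^{2}}} = \frac{1}{\sqrt{\left(- \frac{7}{3} + \frac{493}{9} - \frac{119}{3}\right)^{2} + \left(14 \cdot 4\right)^{2}}} = \frac{1}{\sqrt{\left(\frac{115}{9}\right)^{2} + 56^{2}}} = \frac{1}{\sqrt{\frac{13225}{81} + 3136}} = \frac{1}{\sqrt{\frac{267241}{81}}} = \frac{1}{\frac{1}{9} \sqrt{267241}} = \frac{9 \sqrt{267241}}{267241}$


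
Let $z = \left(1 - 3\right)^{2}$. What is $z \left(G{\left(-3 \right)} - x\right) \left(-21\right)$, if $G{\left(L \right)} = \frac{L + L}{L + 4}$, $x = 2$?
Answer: $672$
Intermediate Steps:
$z = 4$ ($z = \left(-2\right)^{2} = 4$)
$G{\left(L \right)} = \frac{2 L}{4 + L}$
$z \left(G{\left(-3 \right)} - x\right) \left(-21\right) = 4 \left(2 \left(-3\right) \frac{1}{4 - 3} - 2\right) \left(-21\right) = 4 \left(2 \left(-3\right) 1^{-1} - 2\right) \left(-21\right) = 4 \left(2 \left(-3\right) 1 - 2\right) \left(-21\right) = 4 \left(-6 - 2\right) \left(-21\right) = 4 \left(-8\right) \left(-21\right) = \left(-32\right) \left(-21\right) = 672$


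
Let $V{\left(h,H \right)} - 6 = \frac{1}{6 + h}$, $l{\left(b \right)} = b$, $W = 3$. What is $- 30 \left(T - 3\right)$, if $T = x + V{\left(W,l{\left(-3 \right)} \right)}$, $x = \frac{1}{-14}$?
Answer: $- \frac{1915}{21} \approx -91.19$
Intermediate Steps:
$V{\left(h,H \right)} = 6 + \frac{1}{6 + h}$
$x = - \frac{1}{14} \approx -0.071429$
$T = \frac{761}{126}$ ($T = - \frac{1}{14} + \frac{37 + 6 \cdot 3}{6 + 3} = - \frac{1}{14} + \frac{37 + 18}{9} = - \frac{1}{14} + \frac{1}{9} \cdot 55 = - \frac{1}{14} + \frac{55}{9} = \frac{761}{126} \approx 6.0397$)
$- 30 \left(T - 3\right) = - 30 \left(\frac{761}{126} - 3\right) = \left(-30\right) \frac{383}{126} = - \frac{1915}{21}$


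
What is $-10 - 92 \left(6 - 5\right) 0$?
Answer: $-10$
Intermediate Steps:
$-10 - 92 \left(6 - 5\right) 0 = -10 - 92 \cdot 1 \cdot 0 = -10 - 0 = -10 + 0 = -10$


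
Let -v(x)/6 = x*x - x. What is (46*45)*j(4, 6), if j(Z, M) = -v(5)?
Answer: 248400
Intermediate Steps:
v(x) = -6*x**2 + 6*x (v(x) = -6*(x*x - x) = -6*(x**2 - x) = -6*x**2 + 6*x)
j(Z, M) = 120 (j(Z, M) = -6*5*(1 - 1*5) = -6*5*(1 - 5) = -6*5*(-4) = -1*(-120) = 120)
(46*45)*j(4, 6) = (46*45)*120 = 2070*120 = 248400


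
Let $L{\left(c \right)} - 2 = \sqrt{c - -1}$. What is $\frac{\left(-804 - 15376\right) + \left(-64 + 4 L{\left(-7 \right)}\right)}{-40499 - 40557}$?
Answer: $\frac{4059}{20264} - \frac{i \sqrt{6}}{20264} \approx 0.20031 - 0.00012088 i$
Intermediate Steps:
$L{\left(c \right)} = 2 + \sqrt{1 + c}$ ($L{\left(c \right)} = 2 + \sqrt{c - -1} = 2 + \sqrt{c + \left(-4 + 5\right)} = 2 + \sqrt{c + 1} = 2 + \sqrt{1 + c}$)
$\frac{\left(-804 - 15376\right) + \left(-64 + 4 L{\left(-7 \right)}\right)}{-40499 - 40557} = \frac{\left(-804 - 15376\right) - \left(64 - 4 \left(2 + \sqrt{1 - 7}\right)\right)}{-40499 - 40557} = \frac{-16180 - \left(64 - 4 \left(2 + \sqrt{-6}\right)\right)}{-81056} = \left(-16180 - \left(64 - 4 \left(2 + i \sqrt{6}\right)\right)\right) \left(- \frac{1}{81056}\right) = \left(-16180 - \left(56 - 4 i \sqrt{6}\right)\right) \left(- \frac{1}{81056}\right) = \left(-16236 + 4 i \sqrt{6}\right) \left(- \frac{1}{81056}\right) = \frac{4059}{20264} - \frac{i \sqrt{6}}{20264}$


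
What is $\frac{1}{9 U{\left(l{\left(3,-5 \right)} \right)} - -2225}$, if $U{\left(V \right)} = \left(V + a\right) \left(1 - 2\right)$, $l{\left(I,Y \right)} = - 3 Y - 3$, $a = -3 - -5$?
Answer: $\frac{1}{2099} \approx 0.00047642$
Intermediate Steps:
$a = 2$ ($a = -3 + 5 = 2$)
$l{\left(I,Y \right)} = -3 - 3 Y$
$U{\left(V \right)} = -2 - V$ ($U{\left(V \right)} = \left(V + 2\right) \left(1 - 2\right) = \left(2 + V\right) \left(-1\right) = -2 - V$)
$\frac{1}{9 U{\left(l{\left(3,-5 \right)} \right)} - -2225} = \frac{1}{9 \left(-2 - \left(-3 - -15\right)\right) - -2225} = \frac{1}{9 \left(-2 - \left(-3 + 15\right)\right) + 2225} = \frac{1}{9 \left(-2 - 12\right) + 2225} = \frac{1}{9 \left(-14\right) + 2225} = \frac{1}{-126 + 2225} = \frac{1}{2099}$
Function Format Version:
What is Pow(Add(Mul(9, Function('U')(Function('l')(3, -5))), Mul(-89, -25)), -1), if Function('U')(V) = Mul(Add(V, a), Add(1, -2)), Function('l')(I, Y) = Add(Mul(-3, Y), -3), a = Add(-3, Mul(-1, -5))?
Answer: Rational(1, 2099) ≈ 0.00047642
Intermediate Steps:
a = 2 (a = Add(-3, 5) = 2)
Function('l')(I, Y) = Add(-3, Mul(-3, Y))
Function('U')(V) = Add(-2, Mul(-1, V)) (Function('U')(V) = Mul(Add(V, 2), Add(1, -2)) = Mul(Add(2, V), -1) = Add(-2, Mul(-1, V)))
Pow(Add(Mul(9, Function('U')(Function('l')(3, -5))), Mul(-89, -25)), -1) = Pow(Add(Mul(9, Add(-2, Mul(-1, Add(-3, Mul(-3, -5))))), Mul(-89, -25)), -1) = Pow(Add(Mul(9, Add(-2, Mul(-1, Add(-3, 15)))), 2225), -1) = Pow(Add(Mul(9, Add(-2, Mul(-1, 12))), 2225), -1) = Pow(Add(Mul(9, Add(-2, -12)), 2225), -1) = Pow(Add(Mul(9, -14), 2225), -1) = Pow(Add(-126, 2225), -1) = Pow(2099, -1) = Rational(1, 2099)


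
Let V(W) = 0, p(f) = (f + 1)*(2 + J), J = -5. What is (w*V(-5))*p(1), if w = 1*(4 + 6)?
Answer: 0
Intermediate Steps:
p(f) = -3 - 3*f (p(f) = (f + 1)*(2 - 5) = (1 + f)*(-3) = -3 - 3*f)
w = 10 (w = 1*10 = 10)
(w*V(-5))*p(1) = (10*0)*(-3 - 3*1) = 0*(-3 - 3) = 0*(-6) = 0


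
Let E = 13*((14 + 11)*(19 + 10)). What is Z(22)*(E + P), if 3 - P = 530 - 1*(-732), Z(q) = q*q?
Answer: 3952344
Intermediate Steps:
Z(q) = q**2
P = -1259 (P = 3 - (530 - 1*(-732)) = 3 - (530 + 732) = 3 - 1*1262 = 3 - 1262 = -1259)
E = 9425 (E = 13*(25*29) = 13*725 = 9425)
Z(22)*(E + P) = 22**2*(9425 - 1259) = 484*8166 = 3952344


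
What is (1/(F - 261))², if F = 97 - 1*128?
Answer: 1/85264 ≈ 1.1728e-5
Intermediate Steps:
F = -31 (F = 97 - 128 = -31)
(1/(F - 261))² = (1/(-31 - 261))² = (1/(-292))² = (-1/292)² = 1/85264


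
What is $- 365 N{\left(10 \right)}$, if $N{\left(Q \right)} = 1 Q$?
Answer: $-3650$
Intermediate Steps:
$N{\left(Q \right)} = Q$
$- 365 N{\left(10 \right)} = \left(-365\right) 10 = -3650$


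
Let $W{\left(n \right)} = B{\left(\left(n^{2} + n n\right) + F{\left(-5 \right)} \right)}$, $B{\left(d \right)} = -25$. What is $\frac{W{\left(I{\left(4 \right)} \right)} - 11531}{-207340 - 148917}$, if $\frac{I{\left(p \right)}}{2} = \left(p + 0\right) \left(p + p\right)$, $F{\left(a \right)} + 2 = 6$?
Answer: $\frac{11556}{356257} \approx 0.032437$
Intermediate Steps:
$F{\left(a \right)} = 4$ ($F{\left(a \right)} = -2 + 6 = 4$)
$I{\left(p \right)} = 4 p^{2}$ ($I{\left(p \right)} = 2 \left(p + 0\right) \left(p + p\right) = 2 p 2 p = 2 \cdot 2 p^{2} = 4 p^{2}$)
$W{\left(n \right)} = -25$
$\frac{W{\left(I{\left(4 \right)} \right)} - 11531}{-207340 - 148917} = \frac{-25 - 11531}{-207340 - 148917} = - \frac{11556}{-356257} = \left(-11556\right) \left(- \frac{1}{356257}\right) = \frac{11556}{356257}$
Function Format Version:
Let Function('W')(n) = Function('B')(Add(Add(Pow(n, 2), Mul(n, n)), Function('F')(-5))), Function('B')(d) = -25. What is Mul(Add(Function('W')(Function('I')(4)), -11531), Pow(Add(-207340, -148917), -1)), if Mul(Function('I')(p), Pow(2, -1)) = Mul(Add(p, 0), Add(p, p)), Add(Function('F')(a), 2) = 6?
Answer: Rational(11556, 356257) ≈ 0.032437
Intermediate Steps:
Function('F')(a) = 4 (Function('F')(a) = Add(-2, 6) = 4)
Function('I')(p) = Mul(4, Pow(p, 2)) (Function('I')(p) = Mul(2, Mul(Add(p, 0), Add(p, p))) = Mul(2, Mul(p, Mul(2, p))) = Mul(2, Mul(2, Pow(p, 2))) = Mul(4, Pow(p, 2)))
Function('W')(n) = -25
Mul(Add(Function('W')(Function('I')(4)), -11531), Pow(Add(-207340, -148917), -1)) = Mul(Add(-25, -11531), Pow(Add(-207340, -148917), -1)) = Mul(-11556, Pow(-356257, -1)) = Mul(-11556, Rational(-1, 356257)) = Rational(11556, 356257)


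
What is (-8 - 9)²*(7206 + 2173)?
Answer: 2710531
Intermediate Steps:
(-8 - 9)²*(7206 + 2173) = (-17)²*9379 = 289*9379 = 2710531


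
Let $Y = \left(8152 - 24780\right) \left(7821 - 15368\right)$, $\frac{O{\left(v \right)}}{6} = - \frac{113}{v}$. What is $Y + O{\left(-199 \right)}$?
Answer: $\frac{24972812362}{199} \approx 1.2549 \cdot 10^{8}$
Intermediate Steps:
$O{\left(v \right)} = - \frac{678}{v}$ ($O{\left(v \right)} = 6 \left(- \frac{113}{v}\right) = - \frac{678}{v}$)
$Y = 125491516$ ($Y = \left(-16628\right) \left(-7547\right) = 125491516$)
$Y + O{\left(-199 \right)} = 125491516 - \frac{678}{-199} = 125491516 - - \frac{678}{199} = 125491516 + \frac{678}{199} = \frac{24972812362}{199}$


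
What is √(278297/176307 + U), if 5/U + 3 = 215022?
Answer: √28006132219495075954/4212150537 ≈ 1.2564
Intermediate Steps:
U = 5/215019 (U = 5/(-3 + 215022) = 5/215019 ≈ 2.3254e-5)
√(278297/176307 + U) = √(278297/176307 + 5/215019) = √(19946674726/12636451611) = √28006132219495075954/4212150537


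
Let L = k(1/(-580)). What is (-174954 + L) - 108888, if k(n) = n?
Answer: -164628361/580 ≈ -2.8384e+5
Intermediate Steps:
L = -1/580 (L = 1/(-580) = -1/580 ≈ -0.0017241)
(-174954 + L) - 108888 = (-174954 - 1/580) - 108888 = -101473321/580 - 108888 = -164628361/580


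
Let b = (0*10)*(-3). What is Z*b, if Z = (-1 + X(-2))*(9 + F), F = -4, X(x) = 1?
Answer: 0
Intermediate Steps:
Z = 0 (Z = (-1 + 1)*(9 - 4) = 0*5 = 0)
b = 0 (b = 0*(-3) = 0)
Z*b = 0*0 = 0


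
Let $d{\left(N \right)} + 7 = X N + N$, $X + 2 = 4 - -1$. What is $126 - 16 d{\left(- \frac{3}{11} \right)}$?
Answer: $\frac{2810}{11} \approx 255.45$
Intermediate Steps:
$X = 3$ ($X = -2 + \left(4 - -1\right) = -2 + \left(4 + 1\right) = -2 + 5 = 3$)
$d{\left(N \right)} = -7 + 4 N$ ($d{\left(N \right)} = -7 + \left(3 N + N\right) = -7 + 4 N$)
$126 - 16 d{\left(- \frac{3}{11} \right)} = 126 - 16 \left(-7 + 4 \left(- \frac{3}{11}\right)\right) = 126 - 16 \left(-7 - \frac{12}{11}\right) = 126 - - \frac{1424}{11} = 126 + \frac{1424}{11} = \frac{2810}{11}$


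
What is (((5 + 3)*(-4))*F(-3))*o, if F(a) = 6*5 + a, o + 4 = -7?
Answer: 9504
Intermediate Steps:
o = -11 (o = -4 - 7 = -11)
F(a) = 30 + a
(((5 + 3)*(-4))*F(-3))*o = (((5 + 3)*(-4))*(30 - 3))*(-11) = ((8*(-4))*27)*(-11) = -32*27*(-11) = -864*(-11) = 9504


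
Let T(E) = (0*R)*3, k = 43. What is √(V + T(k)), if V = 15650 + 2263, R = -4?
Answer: √17913 ≈ 133.84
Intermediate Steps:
T(E) = 0 (T(E) = (0*(-4))*3 = 0*3 = 0)
V = 17913
√(V + T(k)) = √(17913 + 0) = √17913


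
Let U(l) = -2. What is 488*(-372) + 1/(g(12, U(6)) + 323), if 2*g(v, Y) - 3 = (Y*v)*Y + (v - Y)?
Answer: -129072094/711 ≈ -1.8154e+5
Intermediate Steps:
g(v, Y) = 3/2 + v/2 - Y/2 + v*Y**2/2 (g(v, Y) = 3/2 + ((Y*v)*Y + (v - Y))/2 = 3/2 + (v*Y**2 + (v - Y))/2 = 3/2 + (v - Y + v*Y**2)/2 = 3/2 + (v/2 - Y/2 + v*Y**2/2) = 3/2 + v/2 - Y/2 + v*Y**2/2)
488*(-372) + 1/(g(12, U(6)) + 323) = 488*(-372) + 1/((3/2 + (1/2)*12 - 1/2*(-2) + (1/2)*12*(-2)**2) + 323) = -181536 + 1/((3/2 + 6 + 1 + (1/2)*12*4) + 323) = -181536 + 1/((3/2 + 6 + 1 + 24) + 323) = -181536 + 1/(65/2 + 323) = -181536 + 1/(711/2) = -181536 + 2/711 = -129072094/711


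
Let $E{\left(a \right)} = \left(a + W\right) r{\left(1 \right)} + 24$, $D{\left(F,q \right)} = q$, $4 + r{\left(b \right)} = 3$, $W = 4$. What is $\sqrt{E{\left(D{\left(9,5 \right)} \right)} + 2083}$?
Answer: $\sqrt{2098} \approx 45.804$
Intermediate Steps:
$r{\left(b \right)} = -1$ ($r{\left(b \right)} = -4 + 3 = -1$)
$E{\left(a \right)} = 20 - a$ ($E{\left(a \right)} = \left(a + 4\right) \left(-1\right) + 24 = \left(4 + a\right) \left(-1\right) + 24 = \left(-4 - a\right) + 24 = 20 - a$)
$\sqrt{E{\left(D{\left(9,5 \right)} \right)} + 2083} = \sqrt{\left(20 - 5\right) + 2083} = \sqrt{15 + 2083} = \sqrt{2098}$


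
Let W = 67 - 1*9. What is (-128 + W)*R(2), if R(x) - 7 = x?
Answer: -630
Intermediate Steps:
W = 58 (W = 67 - 9 = 58)
R(x) = 7 + x
(-128 + W)*R(2) = (-128 + 58)*(7 + 2) = -70*9 = -630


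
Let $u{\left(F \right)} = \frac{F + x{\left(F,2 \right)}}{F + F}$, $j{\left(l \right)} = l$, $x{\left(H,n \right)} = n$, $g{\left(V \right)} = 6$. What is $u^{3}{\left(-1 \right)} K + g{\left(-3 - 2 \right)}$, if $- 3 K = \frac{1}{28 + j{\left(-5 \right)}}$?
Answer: $\frac{3313}{552} \approx 6.0018$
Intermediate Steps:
$K = - \frac{1}{69}$ ($K = - \frac{1}{3 \left(28 - 5\right)} = - \frac{1}{3 \cdot 23} = \left(- \frac{1}{3}\right) \frac{1}{23} = - \frac{1}{69} \approx -0.014493$)
$u{\left(F \right)} = \frac{2 + F}{2 F}$ ($u{\left(F \right)} = \frac{F + 2}{F + F} = \frac{2 + F}{2 F}$)
$u^{3}{\left(-1 \right)} K + g{\left(-3 - 2 \right)} = \left(\frac{2 - 1}{2 \left(-1\right)}\right)^{3} \left(- \frac{1}{69}\right) + 6 = \left(\frac{1}{2} \left(-1\right) 1\right)^{3} \left(- \frac{1}{69}\right) + 6 = \left(- \frac{1}{2}\right)^{3} \left(- \frac{1}{69}\right) + 6 = \left(- \frac{1}{8}\right) \left(- \frac{1}{69}\right) + 6 = \frac{1}{552} + 6 = \frac{3313}{552}$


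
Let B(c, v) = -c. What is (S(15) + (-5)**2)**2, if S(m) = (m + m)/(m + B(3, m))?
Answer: 3025/4 ≈ 756.25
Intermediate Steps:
S(m) = 2*m/(-3 + m) (S(m) = (m + m)/(m - 1*3) = (2*m)/(m - 3) = (2*m)/(-3 + m) = 2*m/(-3 + m))
(S(15) + (-5)**2)**2 = (2*15/(-3 + 15) + (-5)**2)**2 = (2*15/12 + 25)**2 = (2*15*(1/12) + 25)**2 = (5/2 + 25)**2 = (55/2)**2 = 3025/4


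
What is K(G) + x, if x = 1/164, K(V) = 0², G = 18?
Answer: 1/164 ≈ 0.0060976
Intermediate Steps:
K(V) = 0
x = 1/164 ≈ 0.0060976
K(G) + x = 0 + 1/164 = 1/164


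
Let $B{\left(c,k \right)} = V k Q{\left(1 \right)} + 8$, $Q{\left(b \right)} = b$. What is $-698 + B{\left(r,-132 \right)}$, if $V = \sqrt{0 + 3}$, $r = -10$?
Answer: $-690 - 132 \sqrt{3} \approx -918.63$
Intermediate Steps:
$V = \sqrt{3} \approx 1.732$
$B{\left(c,k \right)} = 8 + k \sqrt{3}$ ($B{\left(c,k \right)} = \sqrt{3} k 1 + 8 = k \sqrt{3} \cdot 1 + 8 = k \sqrt{3} + 8 = 8 + k \sqrt{3}$)
$-698 + B{\left(r,-132 \right)} = -698 + \left(8 - 132 \sqrt{3}\right) = -690 - 132 \sqrt{3}$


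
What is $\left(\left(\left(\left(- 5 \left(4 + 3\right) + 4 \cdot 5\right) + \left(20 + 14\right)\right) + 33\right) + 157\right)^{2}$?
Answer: $43681$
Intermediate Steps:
$\left(\left(\left(\left(- 5 \left(4 + 3\right) + 4 \cdot 5\right) + \left(20 + 14\right)\right) + 33\right) + 157\right)^{2} = \left(\left(\left(\left(\left(-5\right) 7 + 20\right) + 34\right) + 33\right) + 157\right)^{2} = \left(\left(\left(\left(-35 + 20\right) + 34\right) + 33\right) + 157\right)^{2} = \left(\left(\left(-15 + 34\right) + 33\right) + 157\right)^{2} = \left(\left(19 + 33\right) + 157\right)^{2} = \left(52 + 157\right)^{2} = 209^{2} = 43681$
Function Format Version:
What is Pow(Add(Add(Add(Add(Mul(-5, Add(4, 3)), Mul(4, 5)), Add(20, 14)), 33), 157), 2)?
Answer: 43681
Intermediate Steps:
Pow(Add(Add(Add(Add(Mul(-5, Add(4, 3)), Mul(4, 5)), Add(20, 14)), 33), 157), 2) = Pow(Add(Add(Add(Add(Mul(-5, 7), 20), 34), 33), 157), 2) = Pow(Add(Add(Add(Add(-35, 20), 34), 33), 157), 2) = Pow(Add(Add(Add(-15, 34), 33), 157), 2) = Pow(Add(Add(19, 33), 157), 2) = Pow(Add(52, 157), 2) = Pow(209, 2) = 43681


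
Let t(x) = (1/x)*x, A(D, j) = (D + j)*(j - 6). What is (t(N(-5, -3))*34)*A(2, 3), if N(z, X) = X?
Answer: -510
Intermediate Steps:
A(D, j) = (-6 + j)*(D + j) (A(D, j) = (D + j)*(-6 + j) = (-6 + j)*(D + j))
t(x) = 1 (t(x) = x/x = 1)
(t(N(-5, -3))*34)*A(2, 3) = (1*34)*(3² - 6*2 - 6*3 + 2*3) = 34*(9 - 12 - 18 + 6) = 34*(-15) = -510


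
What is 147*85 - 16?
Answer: 12479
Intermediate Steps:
147*85 - 16 = 12495 - 16 = 12479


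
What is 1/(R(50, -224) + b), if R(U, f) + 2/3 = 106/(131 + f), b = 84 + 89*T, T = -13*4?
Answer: -31/140920 ≈ -0.00021998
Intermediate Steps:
T = -52
b = -4544 (b = 84 + 89*(-52) = 84 - 4628 = -4544)
R(U, f) = -⅔ + 106/(131 + f)
1/(R(50, -224) + b) = 1/(2*(28 - 1*(-224))/(3*(131 - 224)) - 4544) = 1/((⅔)*(28 + 224)/(-93) - 4544) = 1/((⅔)*(-1/93)*252 - 4544) = 1/(-56/31 - 4544) = 1/(-140920/31) = -31/140920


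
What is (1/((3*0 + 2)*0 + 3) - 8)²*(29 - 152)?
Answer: -21689/3 ≈ -7229.7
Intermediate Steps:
(1/((3*0 + 2)*0 + 3) - 8)²*(29 - 152) = (1/((0 + 2)*0 + 3) - 8)²*(-123) = (1/(2*0 + 3) - 8)²*(-123) = (1/(0 + 3) - 8)²*(-123) = (1/3 - 8)²*(-123) = (⅓ - 8)²*(-123) = (-23/3)²*(-123) = (529/9)*(-123) = -21689/3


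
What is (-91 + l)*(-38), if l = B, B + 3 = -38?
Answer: 5016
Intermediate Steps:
B = -41 (B = -3 - 38 = -41)
l = -41
(-91 + l)*(-38) = (-91 - 41)*(-38) = -132*(-38) = 5016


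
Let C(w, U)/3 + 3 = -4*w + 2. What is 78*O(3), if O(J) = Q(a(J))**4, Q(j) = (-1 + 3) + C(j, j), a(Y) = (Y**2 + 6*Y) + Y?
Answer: 1324717917198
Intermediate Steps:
C(w, U) = -3 - 12*w (C(w, U) = -9 + 3*(-4*w + 2) = -9 + 3*(2 - 4*w) = -9 + (6 - 12*w) = -3 - 12*w)
a(Y) = Y**2 + 7*Y
Q(j) = -1 - 12*j (Q(j) = (-1 + 3) + (-3 - 12*j) = 2 + (-3 - 12*j) = -1 - 12*j)
O(J) = (-1 - 12*J*(7 + J))**4
78*O(3) = 78*(1 + 12*3*(7 + 3))**4 = 78*(1 + 12*3*10)**4 = 78*(1 + 360)**4 = 78*361**4 = 78*16983563041 = 1324717917198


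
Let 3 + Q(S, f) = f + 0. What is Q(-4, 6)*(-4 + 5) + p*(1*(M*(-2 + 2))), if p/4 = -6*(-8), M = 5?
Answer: 3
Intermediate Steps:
p = 192 (p = 4*(-6*(-8)) = 4*48 = 192)
Q(S, f) = -3 + f (Q(S, f) = -3 + (f + 0) = -3 + f)
Q(-4, 6)*(-4 + 5) + p*(1*(M*(-2 + 2))) = (-3 + 6)*(-4 + 5) + 192*(1*(5*(-2 + 2))) = 3*1 + 192*(1*(5*0)) = 3 + 192*(1*0) = 3 + 192*0 = 3 + 0 = 3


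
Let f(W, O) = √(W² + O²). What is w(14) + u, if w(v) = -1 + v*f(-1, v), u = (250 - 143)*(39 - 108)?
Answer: -7384 + 14*√197 ≈ -7187.5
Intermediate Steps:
f(W, O) = √(O² + W²)
u = -7383 (u = 107*(-69) = -7383)
w(v) = -1 + v*√(1 + v²) (w(v) = -1 + v*√(v² + (-1)²) = -1 + v*√(v² + 1) = -1 + v*√(1 + v²))
w(14) + u = (-1 + 14*√(1 + 14²)) - 7383 = (-1 + 14*√(1 + 196)) - 7383 = (-1 + 14*√197) - 7383 = -7384 + 14*√197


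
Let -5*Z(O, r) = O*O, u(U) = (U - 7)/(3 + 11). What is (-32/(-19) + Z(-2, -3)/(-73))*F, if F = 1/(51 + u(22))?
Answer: 164584/5055615 ≈ 0.032555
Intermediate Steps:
u(U) = -½ + U/14 (u(U) = (-7 + U)/14 = (-7 + U)*(1/14) = -½ + U/14)
F = 14/729 (F = 1/(51 + (-½ + (1/14)*22)) = 1/(51 + (-½ + 11/7)) = 1/(51 + 15/14) = 1/(729/14) = 14/729 ≈ 0.019204)
Z(O, r) = -O²/5 (Z(O, r) = -O*O/5 = -O²/5)
(-32/(-19) + Z(-2, -3)/(-73))*F = (-32/(-19) - ⅕*(-2)²/(-73))*(14/729) = (-32*(-1/19) - ⅕*4*(-1/73))*(14/729) = (32/19 - ⅘*(-1/73))*(14/729) = (32/19 + 4/365)*(14/729) = (11756/6935)*(14/729) = 164584/5055615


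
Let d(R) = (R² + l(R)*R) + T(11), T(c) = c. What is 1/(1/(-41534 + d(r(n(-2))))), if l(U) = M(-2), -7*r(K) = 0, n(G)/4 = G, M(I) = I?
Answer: -41523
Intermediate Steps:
n(G) = 4*G
r(K) = 0 (r(K) = -⅐*0 = 0)
l(U) = -2
d(R) = 11 + R² - 2*R (d(R) = (R² - 2*R) + 11 = 11 + R² - 2*R)
1/(1/(-41534 + d(r(n(-2))))) = 1/(1/(-41534 + (11 + 0² - 2*0))) = 1/(1/(-41534 + (11 + 0 + 0))) = 1/(1/(-41534 + 11)) = 1/(1/(-41523)) = 1/(-1/41523) = -41523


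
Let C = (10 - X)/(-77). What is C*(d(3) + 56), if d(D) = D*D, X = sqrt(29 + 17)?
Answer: -650/77 + 65*sqrt(46)/77 ≈ -2.7162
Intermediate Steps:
X = sqrt(46) ≈ 6.7823
d(D) = D**2
C = -10/77 + sqrt(46)/77 (C = (10 - sqrt(46))/(-77) = (10 - sqrt(46))*(-1/77) = -10/77 + sqrt(46)/77 ≈ -0.041788)
C*(d(3) + 56) = (-10/77 + sqrt(46)/77)*(3**2 + 56) = (-10/77 + sqrt(46)/77)*(9 + 56) = (-10/77 + sqrt(46)/77)*65 = -650/77 + 65*sqrt(46)/77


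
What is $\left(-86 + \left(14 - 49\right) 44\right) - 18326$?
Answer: $-19952$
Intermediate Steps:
$\left(-86 + \left(14 - 49\right) 44\right) - 18326 = \left(-86 - 1540\right) - 18326 = -1626 - 18326 = -19952$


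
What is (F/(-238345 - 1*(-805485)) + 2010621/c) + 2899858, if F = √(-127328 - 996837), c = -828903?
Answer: 801232995051/276301 + I*√1124165/567140 ≈ 2.8999e+6 + 0.0018695*I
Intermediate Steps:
F = I*√1124165 (F = √(-1124165) = I*√1124165 ≈ 1060.3*I)
(F/(-238345 - 1*(-805485)) + 2010621/c) + 2899858 = ((I*√1124165)/(-238345 - 1*(-805485)) + 2010621/(-828903)) + 2899858 = ((I*√1124165)/(-238345 + 805485) + 2010621*(-1/828903)) + 2899858 = ((I*√1124165)/567140 - 670207/276301) + 2899858 = ((I*√1124165)*(1/567140) - 670207/276301) + 2899858 = (I*√1124165/567140 - 670207/276301) + 2899858 = (-670207/276301 + I*√1124165/567140) + 2899858 = 801232995051/276301 + I*√1124165/567140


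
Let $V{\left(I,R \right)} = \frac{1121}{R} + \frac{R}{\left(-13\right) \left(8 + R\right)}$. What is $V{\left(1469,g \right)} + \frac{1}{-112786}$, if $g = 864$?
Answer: $\frac{84315099841}{69041273184} \approx 1.2212$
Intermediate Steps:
$V{\left(I,R \right)} = \frac{1121}{R} + \frac{R}{-104 - 13 R}$
$V{\left(1469,g \right)} + \frac{1}{-112786} = \frac{116584 - 864^{2} + 14573 \cdot 864}{13 \cdot 864 \left(8 + 864\right)} + \frac{1}{-112786} = \frac{1}{13} \cdot \frac{1}{864} \cdot \frac{1}{872} \left(116584 - 746496 + 12591072\right) - \frac{1}{112786} = \frac{1}{13} \cdot \frac{1}{864} \cdot \frac{1}{872} \cdot 11961160 - \frac{1}{112786} = \frac{1495145}{1224288} - \frac{1}{112786} = \frac{84315099841}{69041273184}$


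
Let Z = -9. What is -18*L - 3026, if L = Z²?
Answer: -4484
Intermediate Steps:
L = 81 (L = (-9)² = 81)
-18*L - 3026 = -18*81 - 3026 = -1458 - 3026 = -4484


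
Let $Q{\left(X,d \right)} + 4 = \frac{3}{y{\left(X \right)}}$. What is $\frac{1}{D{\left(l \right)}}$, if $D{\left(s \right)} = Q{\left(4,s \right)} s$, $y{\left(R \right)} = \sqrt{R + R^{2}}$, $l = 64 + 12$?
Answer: $- \frac{20}{5909} - \frac{3 \sqrt{5}}{11818} \approx -0.0039523$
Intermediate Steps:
$l = 76$
$Q{\left(X,d \right)} = -4 + \frac{3}{\sqrt{X \left(1 + X\right)}}$
$D{\left(s \right)} = s \left(-4 + \frac{3 \sqrt{5}}{10}\right)$ ($D{\left(s \right)} = \left(-4 + \frac{3}{\sqrt{4 + 4^{2}}}\right) s = \left(-4 + \frac{3}{\sqrt{4 + 16}}\right) s = \left(-4 + \frac{3}{2 \sqrt{5}}\right) s = \left(-4 + 3 \frac{\sqrt{5}}{10}\right) s = \left(-4 + \frac{3 \sqrt{5}}{10}\right) s = s \left(-4 + \frac{3 \sqrt{5}}{10}\right)$)
$\frac{1}{D{\left(l \right)}} = \frac{1}{\frac{1}{10} \cdot 76 \left(-40 + 3 \sqrt{5}\right)} = \frac{1}{-304 + \frac{114 \sqrt{5}}{5}}$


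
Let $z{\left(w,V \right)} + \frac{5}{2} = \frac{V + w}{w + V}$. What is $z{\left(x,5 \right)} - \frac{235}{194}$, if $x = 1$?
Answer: $- \frac{263}{97} \approx -2.7113$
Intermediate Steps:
$z{\left(w,V \right)} = - \frac{3}{2}$ ($z{\left(w,V \right)} = - \frac{5}{2} + \frac{V + w}{w + V} = - \frac{5}{2} + \frac{V + w}{V + w} = - \frac{5}{2} + 1 = - \frac{3}{2}$)
$z{\left(x,5 \right)} - \frac{235}{194} = - \frac{3}{2} - \frac{235}{194} = - \frac{263}{97}$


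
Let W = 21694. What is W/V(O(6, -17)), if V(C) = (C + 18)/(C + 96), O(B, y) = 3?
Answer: 715902/7 ≈ 1.0227e+5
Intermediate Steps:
V(C) = (18 + C)/(96 + C)
W/V(O(6, -17)) = 21694/(((18 + 3)/(96 + 3))) = 21694/((21/99)) = 21694/(((1/99)*21)) = 21694/(7/33) = 21694*(33/7) = 715902/7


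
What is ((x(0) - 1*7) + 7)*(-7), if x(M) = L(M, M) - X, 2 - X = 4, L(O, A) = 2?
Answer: -28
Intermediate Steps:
X = -2 (X = 2 - 1*4 = 2 - 4 = -2)
x(M) = 4 (x(M) = 2 - 1*(-2) = 2 + 2 = 4)
((x(0) - 1*7) + 7)*(-7) = ((4 - 1*7) + 7)*(-7) = ((4 - 7) + 7)*(-7) = (-3 + 7)*(-7) = 4*(-7) = -28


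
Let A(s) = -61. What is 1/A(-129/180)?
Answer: -1/61 ≈ -0.016393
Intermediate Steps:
1/A(-129/180) = 1/(-61) = -1/61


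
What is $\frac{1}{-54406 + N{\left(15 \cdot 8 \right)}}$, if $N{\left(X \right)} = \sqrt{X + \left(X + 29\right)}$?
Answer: $- \frac{54406}{2960012567} - \frac{\sqrt{269}}{2960012567} \approx -1.8386 \cdot 10^{-5}$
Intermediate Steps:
$N{\left(X \right)} = \sqrt{29 + 2 X}$ ($N{\left(X \right)} = \sqrt{X + \left(29 + X\right)} = \sqrt{29 + 2 X}$)
$\frac{1}{-54406 + N{\left(15 \cdot 8 \right)}} = \frac{1}{-54406 + \sqrt{29 + 2 \cdot 15 \cdot 8}} = \frac{1}{-54406 + \sqrt{29 + 2 \cdot 120}} = \frac{1}{-54406 + \sqrt{29 + 240}} = \frac{1}{-54406 + \sqrt{269}}$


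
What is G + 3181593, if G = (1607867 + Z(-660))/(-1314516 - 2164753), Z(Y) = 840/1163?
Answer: 12873963742536110/4046389847 ≈ 3.1816e+6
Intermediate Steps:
Z(Y) = 840/1163 (Z(Y) = 840*(1/1163) = 840/1163)
G = -1869950161/4046389847 (G = (1607867 + 840/1163)/(-1314516 - 2164753) = (1869950161/1163)/(-3479269) = (1869950161/1163)*(-1/3479269) = -1869950161/4046389847 ≈ -0.46213)
G + 3181593 = -1869950161/4046389847 + 3181593 = 12873963742536110/4046389847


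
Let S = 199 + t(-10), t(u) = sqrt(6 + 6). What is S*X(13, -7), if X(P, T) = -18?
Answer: -3582 - 36*sqrt(3) ≈ -3644.4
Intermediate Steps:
t(u) = 2*sqrt(3) (t(u) = sqrt(12) = 2*sqrt(3))
S = 199 + 2*sqrt(3) ≈ 202.46
S*X(13, -7) = (199 + 2*sqrt(3))*(-18) = -3582 - 36*sqrt(3)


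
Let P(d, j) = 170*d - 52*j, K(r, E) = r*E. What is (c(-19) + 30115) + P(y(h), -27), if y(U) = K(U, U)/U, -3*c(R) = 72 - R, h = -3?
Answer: 92936/3 ≈ 30979.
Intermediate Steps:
K(r, E) = E*r
c(R) = -24 + R/3 (c(R) = -(72 - R)/3 = -24 + R/3)
y(U) = U (y(U) = (U*U)/U = U**2/U = U)
P(d, j) = -52*j + 170*d
(c(-19) + 30115) + P(y(h), -27) = ((-24 + (1/3)*(-19)) + 30115) + (-52*(-27) + 170*(-3)) = ((-24 - 19/3) + 30115) + (1404 - 510) = (-91/3 + 30115) + 894 = 90254/3 + 894 = 92936/3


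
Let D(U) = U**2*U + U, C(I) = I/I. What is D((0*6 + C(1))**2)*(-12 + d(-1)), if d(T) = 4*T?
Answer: -32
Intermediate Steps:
C(I) = 1
D(U) = U + U**3 (D(U) = U**3 + U = U + U**3)
D((0*6 + C(1))**2)*(-12 + d(-1)) = ((0*6 + 1)**2 + ((0*6 + 1)**2)**3)*(-12 + 4*(-1)) = ((0 + 1)**2 + ((0 + 1)**2)**3)*(-12 - 4) = (1**2 + (1**2)**3)*(-16) = (1 + 1**3)*(-16) = (1 + 1)*(-16) = 2*(-16) = -32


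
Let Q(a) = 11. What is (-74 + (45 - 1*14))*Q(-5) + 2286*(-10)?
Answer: -23333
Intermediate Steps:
(-74 + (45 - 1*14))*Q(-5) + 2286*(-10) = (-74 + (45 - 1*14))*11 + 2286*(-10) = (-74 + (45 - 14))*11 - 22860 = (-74 + 31)*11 - 22860 = -43*11 - 22860 = -473 - 22860 = -23333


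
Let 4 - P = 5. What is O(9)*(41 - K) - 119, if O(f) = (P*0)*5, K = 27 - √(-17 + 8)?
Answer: -119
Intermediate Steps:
P = -1 (P = 4 - 1*5 = 4 - 5 = -1)
K = 27 - 3*I (K = 27 - √(-9) = 27 - 3*I ≈ 27.0 - 3.0*I)
O(f) = 0 (O(f) = -1*0*5 = 0*5 = 0)
O(9)*(41 - K) - 119 = 0*(41 - (27 - 3*I)) - 119 = 0*(41 + (-27 + 3*I)) - 119 = 0*(14 + 3*I) - 119 = 0 - 119 = -119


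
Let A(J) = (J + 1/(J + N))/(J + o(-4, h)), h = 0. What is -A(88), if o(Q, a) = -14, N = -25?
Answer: -5545/4662 ≈ -1.1894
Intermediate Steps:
A(J) = (J + 1/(-25 + J))/(-14 + J) (A(J) = (J + 1/(J - 25))/(J - 14) = (J + 1/(-25 + J))/(-14 + J))
-A(88) = -(1 + 88² - 25*88)/(350 + 88² - 39*88) = -(1 + 7744 - 2200)/(350 + 7744 - 3432) = -5545/4662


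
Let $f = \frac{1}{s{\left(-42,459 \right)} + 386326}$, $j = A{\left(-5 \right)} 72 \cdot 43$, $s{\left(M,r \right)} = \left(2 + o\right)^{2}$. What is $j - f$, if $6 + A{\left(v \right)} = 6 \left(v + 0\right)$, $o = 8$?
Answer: $- \frac{43069496257}{386426} \approx -1.1146 \cdot 10^{5}$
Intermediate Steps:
$A{\left(v \right)} = -6 + 6 v$ ($A{\left(v \right)} = -6 + 6 \left(v + 0\right) = -6 + 6 v$)
$s{\left(M,r \right)} = 100$ ($s{\left(M,r \right)} = \left(2 + 8\right)^{2} = 10^{2} = 100$)
$j = -111456$ ($j = \left(-6 + 6 \left(-5\right)\right) 72 \cdot 43 = \left(-6 - 30\right) 72 \cdot 43 = \left(-36\right) 72 \cdot 43 = \left(-2592\right) 43 = -111456$)
$f = \frac{1}{386426}$ ($f = \frac{1}{100 + 386326} = \frac{1}{386426} \approx 2.5878 \cdot 10^{-6}$)
$j - f = -111456 - \frac{1}{386426} = - \frac{43069496257}{386426}$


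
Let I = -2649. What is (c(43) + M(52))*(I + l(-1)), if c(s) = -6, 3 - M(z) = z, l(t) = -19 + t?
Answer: 146795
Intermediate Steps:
M(z) = 3 - z
(c(43) + M(52))*(I + l(-1)) = (-6 + (3 - 1*52))*(-2649 + (-19 - 1)) = (-6 + (3 - 52))*(-2649 - 20) = (-6 - 49)*(-2669) = -55*(-2669) = 146795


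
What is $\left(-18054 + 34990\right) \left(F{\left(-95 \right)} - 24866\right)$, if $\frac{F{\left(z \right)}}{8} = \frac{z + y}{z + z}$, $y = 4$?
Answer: $- \frac{40001240016}{95} \approx -4.2107 \cdot 10^{8}$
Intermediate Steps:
$F{\left(z \right)} = \frac{4 \left(4 + z\right)}{z}$ ($F{\left(z \right)} = 8 \frac{z + 4}{z + z} = 8 \frac{4 + z}{2 z} = \frac{4 \left(4 + z\right)}{z}$)
$\left(-18054 + 34990\right) \left(F{\left(-95 \right)} - 24866\right) = \left(-18054 + 34990\right) \left(\left(4 + \frac{16}{-95}\right) - 24866\right) = 16936 \left(\left(4 + 16 \left(- \frac{1}{95}\right)\right) - 24866\right) = 16936 \left(\left(4 - \frac{16}{95}\right) - 24866\right) = 16936 \left(\frac{364}{95} - 24866\right) = 16936 \left(- \frac{2361906}{95}\right) = - \frac{40001240016}{95}$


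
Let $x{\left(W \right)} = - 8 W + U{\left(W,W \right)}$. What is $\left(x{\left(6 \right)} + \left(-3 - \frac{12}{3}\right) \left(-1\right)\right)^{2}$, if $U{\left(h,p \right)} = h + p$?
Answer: $841$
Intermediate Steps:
$x{\left(W \right)} = - 6 W$ ($x{\left(W \right)} = - 8 W + \left(W + W\right) = - 8 W + 2 W = - 6 W$)
$\left(x{\left(6 \right)} + \left(-3 - \frac{12}{3}\right) \left(-1\right)\right)^{2} = \left(\left(-6\right) 6 + \left(-3 - \frac{12}{3}\right) \left(-1\right)\right)^{2} = \left(-36 + \left(-3 - 4\right) \left(-1\right)\right)^{2} = \left(-36 - -7\right)^{2} = \left(-36 + 7\right)^{2} = \left(-29\right)^{2} = 841$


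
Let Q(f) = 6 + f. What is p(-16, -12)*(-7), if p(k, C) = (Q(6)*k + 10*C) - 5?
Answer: 2219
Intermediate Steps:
p(k, C) = -5 + 10*C + 12*k (p(k, C) = ((6 + 6)*k + 10*C) - 5 = (12*k + 10*C) - 5 = (10*C + 12*k) - 5 = -5 + 10*C + 12*k)
p(-16, -12)*(-7) = (-5 + 10*(-12) + 12*(-16))*(-7) = (-5 - 120 - 192)*(-7) = -317*(-7) = 2219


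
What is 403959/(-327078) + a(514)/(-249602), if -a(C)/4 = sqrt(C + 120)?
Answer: -134653/109026 + 2*sqrt(634)/124801 ≈ -1.2346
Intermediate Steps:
a(C) = -4*sqrt(120 + C) (a(C) = -4*sqrt(C + 120) = -4*sqrt(120 + C))
403959/(-327078) + a(514)/(-249602) = 403959/(-327078) - 4*sqrt(120 + 514)/(-249602) = 403959*(-1/327078) - 4*sqrt(634)*(-1/249602) = -134653/109026 + 2*sqrt(634)/124801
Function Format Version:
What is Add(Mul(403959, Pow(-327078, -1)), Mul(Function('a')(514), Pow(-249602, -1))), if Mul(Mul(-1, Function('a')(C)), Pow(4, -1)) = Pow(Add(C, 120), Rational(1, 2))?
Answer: Add(Rational(-134653, 109026), Mul(Rational(2, 124801), Pow(634, Rational(1, 2)))) ≈ -1.2346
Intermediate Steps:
Function('a')(C) = Mul(-4, Pow(Add(120, C), Rational(1, 2))) (Function('a')(C) = Mul(-4, Pow(Add(C, 120), Rational(1, 2))) = Mul(-4, Pow(Add(120, C), Rational(1, 2))))
Add(Mul(403959, Pow(-327078, -1)), Mul(Function('a')(514), Pow(-249602, -1))) = Add(Mul(403959, Pow(-327078, -1)), Mul(Mul(-4, Pow(Add(120, 514), Rational(1, 2))), Pow(-249602, -1))) = Add(Mul(403959, Rational(-1, 327078)), Mul(Mul(-4, Pow(634, Rational(1, 2))), Rational(-1, 249602))) = Add(Rational(-134653, 109026), Mul(Rational(2, 124801), Pow(634, Rational(1, 2))))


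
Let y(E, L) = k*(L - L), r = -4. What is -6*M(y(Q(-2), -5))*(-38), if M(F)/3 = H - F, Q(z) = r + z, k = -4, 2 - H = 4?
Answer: -1368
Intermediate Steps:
H = -2 (H = 2 - 1*4 = 2 - 4 = -2)
Q(z) = -4 + z
y(E, L) = 0 (y(E, L) = -4*(L - L) = -4*0 = 0)
M(F) = -6 - 3*F (M(F) = 3*(-2 - F) = -6 - 3*F)
-6*M(y(Q(-2), -5))*(-38) = -6*(-6 - 3*0)*(-38) = -6*(-6 + 0)*(-38) = -6*(-6)*(-38) = 36*(-38) = -1368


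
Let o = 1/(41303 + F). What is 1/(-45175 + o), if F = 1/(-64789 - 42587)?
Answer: -4434950927/200348908019849 ≈ -2.2136e-5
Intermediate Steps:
F = -1/107376 (F = 1/(-107376) = -1/107376 ≈ -9.3131e-6)
o = 107376/4434950927 (o = 1/(41303 - 1/107376) = 1/(4434950927/107376) = 107376/4434950927 ≈ 2.4211e-5)
1/(-45175 + o) = 1/(-45175 + 107376/4434950927) = 1/(-200348908019849/4434950927) = -4434950927/200348908019849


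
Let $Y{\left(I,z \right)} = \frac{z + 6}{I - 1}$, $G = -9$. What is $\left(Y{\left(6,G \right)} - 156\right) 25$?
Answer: $-3915$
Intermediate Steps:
$Y{\left(I,z \right)} = \frac{6 + z}{-1 + I}$
$\left(Y{\left(6,G \right)} - 156\right) 25 = \left(\frac{6 - 9}{-1 + 6} - 156\right) 25 = \left(\frac{1}{5} \left(-3\right) - 156\right) 25 = \left(- \frac{3}{5} - 156\right) 25 = \left(- \frac{783}{5}\right) 25 = -3915$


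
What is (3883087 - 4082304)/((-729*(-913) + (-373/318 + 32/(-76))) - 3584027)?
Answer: 1203669114/17633284531 ≈ 0.068261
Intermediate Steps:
(3883087 - 4082304)/((-729*(-913) + (-373/318 + 32/(-76))) - 3584027) = -199217/((665577 + (-373*1/318 + 32*(-1/76))) - 3584027) = -199217/((665577 + (-373/318 - 8/19)) - 3584027) = -199217/((665577 - 9631/6042) - 3584027) = -199217/(4021406603/6042 - 3584027) = -199217/(-17633284531/6042) = -199217*(-6042/17633284531) = 1203669114/17633284531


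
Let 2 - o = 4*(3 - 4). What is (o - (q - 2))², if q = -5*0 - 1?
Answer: 81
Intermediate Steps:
q = -1 (q = 0 - 1 = -1)
o = 6 (o = 2 - 4*(3 - 4) = 2 - 4*(-1) = 2 - 1*(-4) = 2 + 4 = 6)
(o - (q - 2))² = (6 - (-1 - 2))² = (6 - 1*(-3))² = (6 + 3)² = 9² = 81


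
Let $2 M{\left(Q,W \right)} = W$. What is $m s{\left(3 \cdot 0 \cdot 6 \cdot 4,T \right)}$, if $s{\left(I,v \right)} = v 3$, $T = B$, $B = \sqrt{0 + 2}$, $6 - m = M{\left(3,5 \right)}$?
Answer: $\frac{21 \sqrt{2}}{2} \approx 14.849$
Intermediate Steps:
$M{\left(Q,W \right)} = \frac{W}{2}$
$m = \frac{7}{2}$ ($m = 6 - \frac{1}{2} \cdot 5 = 6 - \frac{5}{2} = \frac{7}{2} \approx 3.5$)
$B = \sqrt{2} \approx 1.4142$
$T = \sqrt{2} \approx 1.4142$
$s{\left(I,v \right)} = 3 v$
$m s{\left(3 \cdot 0 \cdot 6 \cdot 4,T \right)} = \frac{7 \cdot 3 \sqrt{2}}{2} = \frac{21 \sqrt{2}}{2}$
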